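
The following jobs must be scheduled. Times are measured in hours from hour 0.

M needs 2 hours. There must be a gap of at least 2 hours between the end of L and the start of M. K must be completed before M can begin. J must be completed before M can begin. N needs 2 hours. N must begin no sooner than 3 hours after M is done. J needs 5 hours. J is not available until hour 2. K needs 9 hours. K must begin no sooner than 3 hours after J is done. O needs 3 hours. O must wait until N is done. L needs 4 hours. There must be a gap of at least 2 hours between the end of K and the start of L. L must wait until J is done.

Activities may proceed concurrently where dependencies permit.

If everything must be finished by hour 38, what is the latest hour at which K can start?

11

O must finish by hour 38; it takes 3 hours, so it must start by 38 − 3 = hour 35.
N must finish before O (must start by hour 35). With a 2-hour duration, N must start by 35 − 2 = hour 33.
Since N (must start by hour 33, minus 3-hour gap → hour 30) depends on it, M must finish by hour 30. Backing off its 2-hour duration gives a latest start of hour 28.
Since M (must start by hour 28, minus 2-hour gap → hour 26) depends on it, L must finish by hour 26. Backing off its 4-hour duration gives a latest start of hour 22.
For K: L (must start by hour 22, minus 2-hour gap → hour 20); M (must start by hour 28). The most restrictive is hour 20; with a 9-hour duration, K must start by hour 11.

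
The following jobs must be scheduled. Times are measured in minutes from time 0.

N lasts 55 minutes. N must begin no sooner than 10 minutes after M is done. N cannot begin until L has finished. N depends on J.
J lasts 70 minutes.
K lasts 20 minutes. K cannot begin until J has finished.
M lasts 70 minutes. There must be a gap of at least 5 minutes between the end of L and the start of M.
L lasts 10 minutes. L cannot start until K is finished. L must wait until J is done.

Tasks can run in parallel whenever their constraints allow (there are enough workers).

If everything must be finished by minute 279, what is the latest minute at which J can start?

39

To finish by minute 279, N (duration 55) must start no later than minute 224.
M must finish before N (must start by minute 224, minus 10-minute gap → minute 214). With a 70-minute duration, M must start by 214 − 70 = minute 144.
L must finish in time for M (must start by minute 144, minus 5-minute gap → minute 139); N (must start by minute 224). The tightest is minute 139, so L must start by 139 − 10 = minute 129.
Since L (must start by minute 129) depends on it, K must finish by minute 129. Backing off its 20-minute duration gives a latest start of minute 109.
J must finish in time for K (must start by minute 109); L (must start by minute 129); N (must start by minute 224). The tightest is minute 109, so J must start by 109 − 70 = minute 39.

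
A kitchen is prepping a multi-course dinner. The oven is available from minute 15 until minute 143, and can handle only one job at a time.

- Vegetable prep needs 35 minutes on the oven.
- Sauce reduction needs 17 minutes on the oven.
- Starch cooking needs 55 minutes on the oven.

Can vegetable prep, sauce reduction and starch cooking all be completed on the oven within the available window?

The oven window is 143 − 15 = 128 minutes.
Running back to back, the jobs need 35 + 17 + 55 = 107 minutes on the oven.
Since 107 ≤ 128, they fit within the window.

Yes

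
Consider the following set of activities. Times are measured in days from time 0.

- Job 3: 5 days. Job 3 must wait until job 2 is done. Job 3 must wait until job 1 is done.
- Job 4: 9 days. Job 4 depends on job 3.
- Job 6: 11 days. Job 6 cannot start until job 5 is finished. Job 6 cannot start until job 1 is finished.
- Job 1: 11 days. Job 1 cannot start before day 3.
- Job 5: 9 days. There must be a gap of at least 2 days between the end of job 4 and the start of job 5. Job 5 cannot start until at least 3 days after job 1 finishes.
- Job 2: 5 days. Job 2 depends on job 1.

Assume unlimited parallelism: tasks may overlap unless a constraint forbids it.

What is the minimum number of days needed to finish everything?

55

Job 1 waits on its own release at day 3, so it starts at day 3 and finishes at 3 + 11 = day 14.
Job 2 waits on job 1 (finishes day 14), so it starts at day 14 and finishes at 14 + 5 = day 19.
Job 3 needs all of job 2 (finishes day 19); job 1 (finishes day 14). That puts its earliest start at day 19; it finishes at 19 + 5 = day 24.
Job 4 waits on job 3 (finishes day 24), so it starts at day 24 and finishes at 24 + 9 = day 33.
For job 5: job 4 (finishes day 33, plus 2-day gap → day 35); job 1 (finishes day 14, plus 3-day gap → day 17). Taking the maximum gives a start of day 35, and it finishes at 35 + 9 = day 44.
Job 6 has to wait for job 5 (finishes day 44); job 1 (finishes day 14). The latest of these is day 44, so job 6 runs day 44 to 44 + 11 = day 55.
All tasks are finished once the last one completes. Finish times: Job 1 at 14, Job 2 at 19, Job 3 at 24, Job 4 at 33, Job 5 at 44, Job 6 at 55. The latest is day 55.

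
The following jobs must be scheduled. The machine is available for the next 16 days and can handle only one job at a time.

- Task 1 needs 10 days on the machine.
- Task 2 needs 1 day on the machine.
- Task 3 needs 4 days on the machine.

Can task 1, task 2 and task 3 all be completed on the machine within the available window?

Yes

Running back to back, the jobs need 10 + 1 + 4 = 15 days on the machine.
Since 15 ≤ 16, they fit within the window.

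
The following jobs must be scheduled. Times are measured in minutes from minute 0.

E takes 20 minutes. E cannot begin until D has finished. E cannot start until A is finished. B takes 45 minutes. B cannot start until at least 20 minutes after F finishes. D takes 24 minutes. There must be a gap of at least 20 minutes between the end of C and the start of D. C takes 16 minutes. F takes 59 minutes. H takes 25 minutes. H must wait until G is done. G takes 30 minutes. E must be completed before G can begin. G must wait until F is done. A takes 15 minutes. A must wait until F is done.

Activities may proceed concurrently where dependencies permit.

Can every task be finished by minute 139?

F has no prerequisites, so it starts at minute 0 and finishes at minute 59.
After F (finishes minute 59, plus 20-minute gap → minute 79), B can start at minute 79 and finishes at minute 124.
After F (finishes minute 59), A can start at minute 59 and finishes at minute 74.
Nothing blocks C, so it runs from minute 0 to minute 16.
After C (finishes minute 16, plus 20-minute gap → minute 36), D can start at minute 36 and finishes at minute 60.
E cannot start until D (finishes minute 60); A (finishes minute 74). The controlling bound is minute 74, so E finishes at 74 + 20 = minute 94.
For G: E (finishes minute 94); F (finishes minute 59). Taking the maximum gives a start of minute 94, and it finishes at 94 + 30 = minute 124.
H cannot begin until G (finishes minute 124). It runs from minute 124 to 124 + 25 = minute 149.
The earliest everything can be done is minute 149, which is after the deadline of 139, so it is not possible.

No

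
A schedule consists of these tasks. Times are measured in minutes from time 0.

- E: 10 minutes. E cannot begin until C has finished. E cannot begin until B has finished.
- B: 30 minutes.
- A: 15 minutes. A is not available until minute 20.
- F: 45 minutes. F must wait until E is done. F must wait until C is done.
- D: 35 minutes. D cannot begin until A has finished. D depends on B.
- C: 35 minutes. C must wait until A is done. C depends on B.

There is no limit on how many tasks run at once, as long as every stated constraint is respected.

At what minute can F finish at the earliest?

125

B has no prerequisites, so it starts at minute 0 and finishes at minute 30.
A cannot begin until its own release at minute 20. It runs from minute 20 to 20 + 15 = minute 35.
C needs all of A (finishes minute 35); B (finishes minute 30). That puts its earliest start at minute 35; it finishes at 35 + 35 = minute 70.
E needs all of C (finishes minute 70); B (finishes minute 30). That puts its earliest start at minute 70; it finishes at 70 + 10 = minute 80.
For F: E (finishes minute 80); C (finishes minute 70). Taking the maximum gives a start of minute 80, and it finishes at 80 + 45 = minute 125.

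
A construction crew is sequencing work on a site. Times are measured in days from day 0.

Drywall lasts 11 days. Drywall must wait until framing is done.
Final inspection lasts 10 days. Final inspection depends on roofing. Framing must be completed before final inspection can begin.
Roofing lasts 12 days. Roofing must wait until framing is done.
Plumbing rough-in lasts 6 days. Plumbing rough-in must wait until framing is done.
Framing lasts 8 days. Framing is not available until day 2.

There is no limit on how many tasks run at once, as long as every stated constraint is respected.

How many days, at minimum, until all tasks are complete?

32

Framing waits on its own release at day 2, so it starts at day 2 and finishes at 2 + 8 = day 10.
Drywall waits on framing (finishes day 10), so it starts at day 10 and finishes at 10 + 11 = day 21.
Plumbing rough-in cannot begin until framing (finishes day 10). It runs from day 10 to 10 + 6 = day 16.
After framing (finishes day 10), roofing can start at day 10 and finishes at day 22.
Final inspection cannot start until roofing (finishes day 22); framing (finishes day 10). The controlling bound is day 22, so final inspection finishes at 22 + 10 = day 32.
All tasks are finished once the last one completes. Finish times: Framing at 10, Roofing at 22, Plumbing rough-in at 16, Drywall at 21, Final inspection at 32. The latest is day 32.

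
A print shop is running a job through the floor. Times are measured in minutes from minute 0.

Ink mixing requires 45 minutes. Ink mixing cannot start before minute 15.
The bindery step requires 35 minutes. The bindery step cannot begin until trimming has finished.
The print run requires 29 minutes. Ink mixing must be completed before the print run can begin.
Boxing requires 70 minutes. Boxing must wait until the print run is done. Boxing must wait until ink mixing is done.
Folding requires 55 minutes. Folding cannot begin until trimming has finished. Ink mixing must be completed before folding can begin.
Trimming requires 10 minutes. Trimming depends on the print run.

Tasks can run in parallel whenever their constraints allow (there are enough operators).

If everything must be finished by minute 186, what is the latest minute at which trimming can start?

121

Folding must finish by minute 186; it takes 55 minutes, so it must start by 186 − 55 = minute 131.
Nothing follows the bindery step; the deadline of minute 186 is its only limit. It must start by 186 − 35 = minute 151.
Trimming has several dependents: folding (must start by minute 131); the bindery step (must start by minute 151). The earliest of those limits is minute 131, so trimming must start by 131 − 10 = minute 121.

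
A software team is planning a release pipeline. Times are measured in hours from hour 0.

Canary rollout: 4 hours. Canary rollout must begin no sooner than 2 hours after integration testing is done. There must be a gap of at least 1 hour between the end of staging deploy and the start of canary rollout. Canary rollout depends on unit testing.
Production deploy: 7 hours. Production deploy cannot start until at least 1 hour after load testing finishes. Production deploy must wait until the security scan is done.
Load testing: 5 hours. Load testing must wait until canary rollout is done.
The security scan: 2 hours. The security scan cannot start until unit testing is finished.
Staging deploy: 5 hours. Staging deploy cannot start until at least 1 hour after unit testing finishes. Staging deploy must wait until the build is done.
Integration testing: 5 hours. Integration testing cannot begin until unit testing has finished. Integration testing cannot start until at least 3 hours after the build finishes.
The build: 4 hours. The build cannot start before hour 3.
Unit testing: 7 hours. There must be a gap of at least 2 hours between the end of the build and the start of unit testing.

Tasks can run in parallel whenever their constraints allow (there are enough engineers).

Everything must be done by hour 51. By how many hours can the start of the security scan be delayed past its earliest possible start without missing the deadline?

The build waits on its own release at hour 3, so it starts at hour 3 and finishes at 3 + 4 = hour 7.
Unit testing cannot begin until the build (finishes hour 7, plus 2-hour gap → hour 9). It runs from hour 9 to 9 + 7 = hour 16.
The security scan cannot begin until unit testing (finishes hour 16). It runs from hour 16 to 16 + 2 = hour 18.

Working backward from the deadline:
To finish by hour 51, production deploy (duration 7) must start no later than hour 44.
Since production deploy (must start by hour 44) depends on it, the security scan must finish by hour 44. Backing off its 2-hour duration gives a latest start of hour 42.
So the security scan can start as early as hour 16 and as late as hour 42, giving 42 − 16 = 26 hours of slack.

26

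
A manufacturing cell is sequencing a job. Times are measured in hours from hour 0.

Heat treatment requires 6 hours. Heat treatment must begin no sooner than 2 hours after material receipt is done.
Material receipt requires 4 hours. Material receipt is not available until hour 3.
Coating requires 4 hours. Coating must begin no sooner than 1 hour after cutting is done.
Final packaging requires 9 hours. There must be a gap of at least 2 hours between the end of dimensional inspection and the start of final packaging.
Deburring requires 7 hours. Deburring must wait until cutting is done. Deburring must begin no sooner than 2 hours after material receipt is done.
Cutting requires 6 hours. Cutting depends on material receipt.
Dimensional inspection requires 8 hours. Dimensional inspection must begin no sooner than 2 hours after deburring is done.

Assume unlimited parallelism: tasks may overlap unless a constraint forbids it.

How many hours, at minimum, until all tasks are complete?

Material receipt cannot begin until its own release at hour 3. It runs from hour 3 to 3 + 4 = hour 7.
After material receipt (finishes hour 7, plus 2-hour gap → hour 9), heat treatment can start at hour 9 and finishes at hour 15.
After material receipt (finishes hour 7), cutting can start at hour 7 and finishes at hour 13.
After cutting (finishes hour 13, plus 1-hour gap → hour 14), coating can start at hour 14 and finishes at hour 18.
For deburring: cutting (finishes hour 13); material receipt (finishes hour 7, plus 2-hour gap → hour 9). Taking the maximum gives a start of hour 13, and it finishes at 13 + 7 = hour 20.
Dimensional inspection waits on deburring (finishes hour 20, plus 2-hour gap → hour 22), so it starts at hour 22 and finishes at 22 + 8 = hour 30.
Final packaging waits on dimensional inspection (finishes hour 30, plus 2-hour gap → hour 32), so it starts at hour 32 and finishes at 32 + 9 = hour 41.
All tasks are finished once the last one completes. Finish times: Material receipt at 7, Cutting at 13, Deburring at 20, Heat treatment at 15, Dimensional inspection at 30, Coating at 18, Final packaging at 41. The latest is hour 41.

41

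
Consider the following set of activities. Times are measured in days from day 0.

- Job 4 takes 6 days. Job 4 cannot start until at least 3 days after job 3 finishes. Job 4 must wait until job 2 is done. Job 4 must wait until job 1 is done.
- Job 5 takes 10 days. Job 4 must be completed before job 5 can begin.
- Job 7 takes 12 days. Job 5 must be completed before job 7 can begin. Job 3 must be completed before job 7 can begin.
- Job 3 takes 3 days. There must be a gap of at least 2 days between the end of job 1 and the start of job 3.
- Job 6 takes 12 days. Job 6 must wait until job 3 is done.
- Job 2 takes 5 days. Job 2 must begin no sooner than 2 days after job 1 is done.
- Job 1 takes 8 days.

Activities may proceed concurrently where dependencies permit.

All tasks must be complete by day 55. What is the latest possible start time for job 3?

To finish by day 55, job 7 (duration 12) must start no later than day 43.
Job 5 has to be done before job 7 (must start by day 43). That means finishing by day 43, i.e. starting by 43 − 10 = day 33.
Job 4 must finish before job 5 (must start by day 33). With a 6-day duration, job 4 must start by 33 − 6 = day 27.
Nothing follows job 6; the deadline of day 55 is its only limit. It must start by 55 − 12 = day 43.
For job 3: job 4 (must start by day 27, minus 3-day gap → day 24); job 6 (must start by day 43); job 7 (must start by day 43). The most restrictive is day 24; with a 3-day duration, job 3 must start by day 21.

21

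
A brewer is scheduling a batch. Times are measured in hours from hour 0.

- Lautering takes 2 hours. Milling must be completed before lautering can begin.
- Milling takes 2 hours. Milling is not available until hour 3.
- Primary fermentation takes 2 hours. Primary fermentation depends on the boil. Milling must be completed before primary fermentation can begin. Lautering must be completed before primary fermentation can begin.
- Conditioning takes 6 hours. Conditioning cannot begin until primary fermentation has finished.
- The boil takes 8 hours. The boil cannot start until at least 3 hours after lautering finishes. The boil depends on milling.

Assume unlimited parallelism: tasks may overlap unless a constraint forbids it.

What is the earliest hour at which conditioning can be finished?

26

Milling waits on its own release at hour 3, so it starts at hour 3 and finishes at 3 + 2 = hour 5.
Lautering waits on milling (finishes hour 5), so it starts at hour 5 and finishes at 5 + 2 = hour 7.
The boil needs all of lautering (finishes hour 7, plus 3-hour gap → hour 10); milling (finishes hour 5). That puts its earliest start at hour 10; it finishes at 10 + 8 = hour 18.
Primary fermentation cannot start until the boil (finishes hour 18); milling (finishes hour 5); lautering (finishes hour 7). The controlling bound is hour 18, so primary fermentation finishes at 18 + 2 = hour 20.
After primary fermentation (finishes hour 20), conditioning can start at hour 20 and finishes at hour 26.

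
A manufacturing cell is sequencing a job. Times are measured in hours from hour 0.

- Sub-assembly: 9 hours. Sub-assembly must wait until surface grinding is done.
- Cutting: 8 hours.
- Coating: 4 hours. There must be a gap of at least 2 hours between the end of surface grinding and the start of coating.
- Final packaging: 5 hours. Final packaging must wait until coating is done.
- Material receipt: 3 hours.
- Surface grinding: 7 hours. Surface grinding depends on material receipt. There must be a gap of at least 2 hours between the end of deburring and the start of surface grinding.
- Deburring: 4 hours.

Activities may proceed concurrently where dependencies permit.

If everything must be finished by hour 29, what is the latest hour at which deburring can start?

Nothing follows final packaging; the deadline of hour 29 is its only limit. It must start by 29 − 5 = hour 24.
Since final packaging (must start by hour 24) depends on it, coating must finish by hour 24. Backing off its 4-hour duration gives a latest start of hour 20.
Sub-assembly must finish by hour 29; it takes 9 hours, so it must start by 29 − 9 = hour 20.
Surface grinding must finish in time for coating (must start by hour 20, minus 2-hour gap → hour 18); sub-assembly (must start by hour 20). The tightest is hour 18, so surface grinding must start by 18 − 7 = hour 11.
Deburring has to be done before surface grinding (must start by hour 11, minus 2-hour gap → hour 9). That means finishing by hour 9, i.e. starting by 9 − 4 = hour 5.

5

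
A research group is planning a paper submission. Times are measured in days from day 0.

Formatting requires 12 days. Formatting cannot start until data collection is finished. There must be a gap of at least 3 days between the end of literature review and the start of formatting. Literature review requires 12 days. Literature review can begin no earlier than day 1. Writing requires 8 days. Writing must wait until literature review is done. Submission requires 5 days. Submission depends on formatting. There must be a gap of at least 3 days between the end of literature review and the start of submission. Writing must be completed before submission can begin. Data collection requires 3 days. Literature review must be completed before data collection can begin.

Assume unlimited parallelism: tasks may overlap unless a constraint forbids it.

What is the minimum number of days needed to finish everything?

33

Literature review cannot begin until its own release at day 1. It runs from day 1 to 1 + 12 = day 13.
After literature review (finishes day 13), writing can start at day 13 and finishes at day 21.
After literature review (finishes day 13), data collection can start at day 13 and finishes at day 16.
Formatting has to wait for data collection (finishes day 16); literature review (finishes day 13, plus 3-day gap → day 16). The latest of these is day 16, so formatting runs day 16 to 16 + 12 = day 28.
Submission needs all of formatting (finishes day 28); literature review (finishes day 13, plus 3-day gap → day 16); writing (finishes day 21). That puts its earliest start at day 28; it finishes at 28 + 5 = day 33.
All tasks are finished once the last one completes. Finish times: Literature review at 13, Data collection at 16, Writing at 21, Formatting at 28, Submission at 33. The latest is day 33.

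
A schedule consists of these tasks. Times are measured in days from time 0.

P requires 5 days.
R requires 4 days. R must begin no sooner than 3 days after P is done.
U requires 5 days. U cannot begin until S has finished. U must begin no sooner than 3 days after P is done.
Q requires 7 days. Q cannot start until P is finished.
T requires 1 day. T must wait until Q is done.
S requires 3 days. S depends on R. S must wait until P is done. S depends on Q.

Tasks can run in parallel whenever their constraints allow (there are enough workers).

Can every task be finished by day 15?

No

P has no prerequisites, so it starts at day 0 and finishes at day 5.
R waits on P (finishes day 5, plus 3-day gap → day 8), so it starts at day 8 and finishes at 8 + 4 = day 12.
After P (finishes day 5), Q can start at day 5 and finishes at day 12.
T cannot begin until Q (finishes day 12). It runs from day 12 to 12 + 1 = day 13.
S has to wait for R (finishes day 12); P (finishes day 5); Q (finishes day 12). The latest of these is day 12, so S runs day 12 to 12 + 3 = day 15.
For U: S (finishes day 15); P (finishes day 5, plus 3-day gap → day 8). Taking the maximum gives a start of day 15, and it finishes at 15 + 5 = day 20.
The earliest everything can be done is day 20, which is after the deadline of 15, so it is not possible.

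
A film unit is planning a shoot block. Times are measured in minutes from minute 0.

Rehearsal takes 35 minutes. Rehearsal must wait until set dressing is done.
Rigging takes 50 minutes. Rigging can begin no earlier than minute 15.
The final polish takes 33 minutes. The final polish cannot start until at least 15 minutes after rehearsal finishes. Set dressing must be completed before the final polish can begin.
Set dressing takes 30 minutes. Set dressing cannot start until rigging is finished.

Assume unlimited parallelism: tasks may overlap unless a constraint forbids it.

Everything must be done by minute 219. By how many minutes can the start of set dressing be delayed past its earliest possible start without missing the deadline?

After its own release at minute 15, rigging can start at minute 15 and finishes at minute 65.
Set dressing cannot begin until rigging (finishes minute 65). It runs from minute 65 to 65 + 30 = minute 95.

Working backward from the deadline:
The final polish has no dependents, so it just needs to finish by minute 219. Starting by 219 − 33 = minute 186 achieves that.
Since the final polish (must start by minute 186, minus 15-minute gap → minute 171) depends on it, rehearsal must finish by minute 171. Backing off its 35-minute duration gives a latest start of minute 136.
Set dressing has several dependents: rehearsal (must start by minute 136); the final polish (must start by minute 186). The earliest of those limits is minute 136, so set dressing must start by 136 − 30 = minute 106.
So set dressing can start as early as minute 65 and as late as minute 106, giving 106 − 65 = 41 minutes of slack.

41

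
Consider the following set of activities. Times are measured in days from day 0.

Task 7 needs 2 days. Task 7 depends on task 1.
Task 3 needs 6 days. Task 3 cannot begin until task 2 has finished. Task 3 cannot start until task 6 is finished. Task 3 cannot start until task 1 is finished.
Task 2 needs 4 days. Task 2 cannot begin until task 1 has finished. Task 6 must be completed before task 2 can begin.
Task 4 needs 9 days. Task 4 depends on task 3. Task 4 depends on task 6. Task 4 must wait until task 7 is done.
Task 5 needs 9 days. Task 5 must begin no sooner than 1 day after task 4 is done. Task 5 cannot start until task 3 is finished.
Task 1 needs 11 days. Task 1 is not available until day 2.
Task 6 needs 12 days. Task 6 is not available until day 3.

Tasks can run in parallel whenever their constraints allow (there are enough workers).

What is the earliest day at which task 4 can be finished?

Task 6 waits on its own release at day 3, so it starts at day 3 and finishes at 3 + 12 = day 15.
After its own release at day 2, task 1 can start at day 2 and finishes at day 13.
Task 7 cannot begin until task 1 (finishes day 13). It runs from day 13 to 13 + 2 = day 15.
Task 2 cannot start until task 1 (finishes day 13); task 6 (finishes day 15). The controlling bound is day 15, so task 2 finishes at 15 + 4 = day 19.
Task 3 cannot start until task 2 (finishes day 19); task 6 (finishes day 15); task 1 (finishes day 13). The controlling bound is day 19, so task 3 finishes at 19 + 6 = day 25.
For task 4: task 3 (finishes day 25); task 6 (finishes day 15); task 7 (finishes day 15). Taking the maximum gives a start of day 25, and it finishes at 25 + 9 = day 34.

34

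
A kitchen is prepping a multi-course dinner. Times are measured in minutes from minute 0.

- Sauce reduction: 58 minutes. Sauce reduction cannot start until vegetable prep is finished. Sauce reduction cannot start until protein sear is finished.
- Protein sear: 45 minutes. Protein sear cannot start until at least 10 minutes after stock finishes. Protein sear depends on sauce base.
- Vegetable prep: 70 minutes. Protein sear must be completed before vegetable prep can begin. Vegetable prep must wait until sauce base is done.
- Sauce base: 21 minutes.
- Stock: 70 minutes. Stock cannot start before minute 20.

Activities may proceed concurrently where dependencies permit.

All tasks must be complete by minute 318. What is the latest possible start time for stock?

Sauce reduction must finish by minute 318; it takes 58 minutes, so it must start by 318 − 58 = minute 260.
Vegetable prep must finish before sauce reduction (must start by minute 260). With a 70-minute duration, vegetable prep must start by 260 − 70 = minute 190.
Protein sear feeds vegetable prep (must start by minute 190); sauce reduction (must start by minute 260). Taking the minimum, protein sear must finish by minute 190 and start by 190 − 45 = minute 145.
Stock has to be done before protein sear (must start by minute 145, minus 10-minute gap → minute 135). That means finishing by minute 135, i.e. starting by 135 − 70 = minute 65.

65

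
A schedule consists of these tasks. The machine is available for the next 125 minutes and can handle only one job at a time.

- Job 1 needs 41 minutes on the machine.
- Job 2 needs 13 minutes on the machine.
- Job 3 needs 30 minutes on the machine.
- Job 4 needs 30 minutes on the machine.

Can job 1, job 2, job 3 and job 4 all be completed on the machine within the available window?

Yes

Running back to back, the jobs need 41 + 13 + 30 + 30 = 114 minutes on the machine.
Since 114 ≤ 125, they fit within the window.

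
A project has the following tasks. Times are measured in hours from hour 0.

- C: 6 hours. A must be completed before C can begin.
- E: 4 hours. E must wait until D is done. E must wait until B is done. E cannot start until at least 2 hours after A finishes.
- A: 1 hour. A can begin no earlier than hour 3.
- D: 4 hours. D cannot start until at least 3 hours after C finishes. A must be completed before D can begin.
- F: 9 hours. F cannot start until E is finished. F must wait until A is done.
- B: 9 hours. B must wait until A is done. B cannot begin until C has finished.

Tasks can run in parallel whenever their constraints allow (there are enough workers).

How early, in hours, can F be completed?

A cannot begin until its own release at hour 3. It runs from hour 3 to 3 + 1 = hour 4.
After A (finishes hour 4), C can start at hour 4 and finishes at hour 10.
D has to wait for C (finishes hour 10, plus 3-hour gap → hour 13); A (finishes hour 4). The latest of these is hour 13, so D runs hour 13 to 13 + 4 = hour 17.
B needs all of A (finishes hour 4); C (finishes hour 10). That puts its earliest start at hour 10; it finishes at 10 + 9 = hour 19.
E needs all of D (finishes hour 17); B (finishes hour 19); A (finishes hour 4, plus 2-hour gap → hour 6). That puts its earliest start at hour 19; it finishes at 19 + 4 = hour 23.
F cannot start until E (finishes hour 23); A (finishes hour 4). The controlling bound is hour 23, so F finishes at 23 + 9 = hour 32.

32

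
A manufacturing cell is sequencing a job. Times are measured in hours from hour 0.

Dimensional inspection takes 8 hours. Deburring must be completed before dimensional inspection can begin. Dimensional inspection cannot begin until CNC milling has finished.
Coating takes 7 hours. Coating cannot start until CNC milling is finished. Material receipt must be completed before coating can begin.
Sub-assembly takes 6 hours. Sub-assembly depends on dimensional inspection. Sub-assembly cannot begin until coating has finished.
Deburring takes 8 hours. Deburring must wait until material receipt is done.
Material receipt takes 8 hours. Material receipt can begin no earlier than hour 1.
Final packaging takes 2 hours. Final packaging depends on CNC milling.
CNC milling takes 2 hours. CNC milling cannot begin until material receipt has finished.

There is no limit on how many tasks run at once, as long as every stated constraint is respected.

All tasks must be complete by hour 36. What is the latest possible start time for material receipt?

Nothing follows sub-assembly; the deadline of hour 36 is its only limit. It must start by 36 − 6 = hour 30.
Since sub-assembly (must start by hour 30) depends on it, dimensional inspection must finish by hour 30. Backing off its 8-hour duration gives a latest start of hour 22.
Deburring has to be done before dimensional inspection (must start by hour 22). That means finishing by hour 22, i.e. starting by 22 − 8 = hour 14.
Since sub-assembly (must start by hour 30) depends on it, coating must finish by hour 30. Backing off its 7-hour duration gives a latest start of hour 23.
Nothing follows final packaging; the deadline of hour 36 is its only limit. It must start by 36 − 2 = hour 34.
CNC milling must finish in time for dimensional inspection (must start by hour 22); coating (must start by hour 23); final packaging (must start by hour 34). The tightest is hour 22, so CNC milling must start by 22 − 2 = hour 20.
Material receipt feeds deburring (must start by hour 14); CNC milling (must start by hour 20); coating (must start by hour 23). Taking the minimum, material receipt must finish by hour 14 and start by 14 − 8 = hour 6.

6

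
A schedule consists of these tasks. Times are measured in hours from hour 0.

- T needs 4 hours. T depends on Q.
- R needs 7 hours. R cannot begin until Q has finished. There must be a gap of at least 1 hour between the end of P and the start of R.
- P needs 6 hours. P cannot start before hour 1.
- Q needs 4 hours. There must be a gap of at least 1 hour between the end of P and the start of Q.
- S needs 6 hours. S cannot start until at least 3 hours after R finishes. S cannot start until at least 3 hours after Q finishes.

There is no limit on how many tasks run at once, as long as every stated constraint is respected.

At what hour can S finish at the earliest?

P waits on its own release at hour 1, so it starts at hour 1 and finishes at 1 + 6 = hour 7.
Q cannot begin until P (finishes hour 7, plus 1-hour gap → hour 8). It runs from hour 8 to 8 + 4 = hour 12.
R needs all of Q (finishes hour 12); P (finishes hour 7, plus 1-hour gap → hour 8). That puts its earliest start at hour 12; it finishes at 12 + 7 = hour 19.
S cannot start until R (finishes hour 19, plus 3-hour gap → hour 22); Q (finishes hour 12, plus 3-hour gap → hour 15). The controlling bound is hour 22, so S finishes at 22 + 6 = hour 28.

28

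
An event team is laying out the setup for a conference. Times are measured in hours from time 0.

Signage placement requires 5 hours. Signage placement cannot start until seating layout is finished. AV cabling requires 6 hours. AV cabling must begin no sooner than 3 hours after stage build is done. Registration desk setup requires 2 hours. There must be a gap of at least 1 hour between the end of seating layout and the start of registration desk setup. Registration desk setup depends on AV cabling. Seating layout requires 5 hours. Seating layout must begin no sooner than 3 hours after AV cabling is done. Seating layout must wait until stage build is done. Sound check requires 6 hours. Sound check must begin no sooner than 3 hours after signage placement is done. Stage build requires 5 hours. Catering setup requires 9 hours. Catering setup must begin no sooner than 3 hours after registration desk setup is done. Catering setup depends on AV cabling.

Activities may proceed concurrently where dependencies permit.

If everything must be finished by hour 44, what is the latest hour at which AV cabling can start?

15

To finish by hour 44, catering setup (duration 9) must start no later than hour 35.
Since catering setup (must start by hour 35, minus 3-hour gap → hour 32) depends on it, registration desk setup must finish by hour 32. Backing off its 2-hour duration gives a latest start of hour 30.
Nothing follows sound check; the deadline of hour 44 is its only limit. It must start by 44 − 6 = hour 38.
Signage placement feeds into sound check (must start by hour 38, minus 3-hour gap → hour 35); so signage placement must finish by hour 35 and therefore start by hour 30.
Seating layout must finish in time for registration desk setup (must start by hour 30, minus 1-hour gap → hour 29); signage placement (must start by hour 30). The tightest is hour 29, so seating layout must start by 29 − 5 = hour 24.
For AV cabling: seating layout (must start by hour 24, minus 3-hour gap → hour 21); registration desk setup (must start by hour 30); catering setup (must start by hour 35). The most restrictive is hour 21; with a 6-hour duration, AV cabling must start by hour 15.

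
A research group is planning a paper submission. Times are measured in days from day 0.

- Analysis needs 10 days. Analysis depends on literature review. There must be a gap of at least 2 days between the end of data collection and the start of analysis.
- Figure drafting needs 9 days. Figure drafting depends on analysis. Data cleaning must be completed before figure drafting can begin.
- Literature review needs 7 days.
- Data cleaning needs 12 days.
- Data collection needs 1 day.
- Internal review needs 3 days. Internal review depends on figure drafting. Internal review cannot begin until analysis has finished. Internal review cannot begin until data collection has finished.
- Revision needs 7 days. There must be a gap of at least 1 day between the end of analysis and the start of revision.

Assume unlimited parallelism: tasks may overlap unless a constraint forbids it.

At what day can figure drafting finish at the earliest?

Data cleaning can start immediately at day 0; it finishes at day 12.
Data collection can start immediately at day 0; it finishes at day 1.
Literature review can start immediately at day 0; it finishes at day 7.
Analysis cannot start until literature review (finishes day 7); data collection (finishes day 1, plus 2-day gap → day 3). The controlling bound is day 7, so analysis finishes at 7 + 10 = day 17.
Figure drafting cannot start until analysis (finishes day 17); data cleaning (finishes day 12). The controlling bound is day 17, so figure drafting finishes at 17 + 9 = day 26.

26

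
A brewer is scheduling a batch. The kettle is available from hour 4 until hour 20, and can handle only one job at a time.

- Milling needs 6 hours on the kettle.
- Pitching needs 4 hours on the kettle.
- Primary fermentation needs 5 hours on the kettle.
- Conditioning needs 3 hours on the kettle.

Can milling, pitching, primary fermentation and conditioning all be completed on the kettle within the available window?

No

The kettle window is 20 − 4 = 16 hours.
Running back to back, the jobs need 6 + 4 + 5 + 3 = 18 hours on the kettle.
Since 18 > 16, they cannot all fit.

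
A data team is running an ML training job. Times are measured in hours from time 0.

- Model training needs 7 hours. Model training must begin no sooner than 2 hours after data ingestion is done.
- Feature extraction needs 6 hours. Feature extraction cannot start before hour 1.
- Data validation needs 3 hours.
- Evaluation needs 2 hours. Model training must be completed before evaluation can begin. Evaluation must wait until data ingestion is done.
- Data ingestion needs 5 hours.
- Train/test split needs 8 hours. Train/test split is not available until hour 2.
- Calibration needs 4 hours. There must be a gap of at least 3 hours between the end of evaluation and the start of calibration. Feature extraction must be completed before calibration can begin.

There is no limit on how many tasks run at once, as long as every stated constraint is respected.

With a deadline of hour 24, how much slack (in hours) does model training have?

Data ingestion has no prerequisites, so it starts at hour 0 and finishes at hour 5.
Model training waits on data ingestion (finishes hour 5, plus 2-hour gap → hour 7), so it starts at hour 7 and finishes at 7 + 7 = hour 14.

Working backward from the deadline:
Calibration must finish by hour 24; it takes 4 hours, so it must start by 24 − 4 = hour 20.
Since calibration (must start by hour 20, minus 3-hour gap → hour 17) depends on it, evaluation must finish by hour 17. Backing off its 2-hour duration gives a latest start of hour 15.
Model training feeds into evaluation (must start by hour 15); so model training must finish by hour 15 and therefore start by hour 8.
So model training can start as early as hour 7 and as late as hour 8, giving 8 − 7 = 1 hour of slack.

1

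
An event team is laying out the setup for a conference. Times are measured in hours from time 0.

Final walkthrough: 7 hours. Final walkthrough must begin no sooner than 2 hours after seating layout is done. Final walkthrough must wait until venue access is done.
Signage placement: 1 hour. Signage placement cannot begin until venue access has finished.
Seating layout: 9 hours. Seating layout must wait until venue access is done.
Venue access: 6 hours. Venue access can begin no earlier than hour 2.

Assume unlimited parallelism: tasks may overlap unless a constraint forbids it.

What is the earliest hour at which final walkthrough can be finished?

26

Venue access cannot begin until its own release at hour 2. It runs from hour 2 to 2 + 6 = hour 8.
Seating layout cannot begin until venue access (finishes hour 8). It runs from hour 8 to 8 + 9 = hour 17.
Final walkthrough has to wait for seating layout (finishes hour 17, plus 2-hour gap → hour 19); venue access (finishes hour 8). The latest of these is hour 19, so final walkthrough runs hour 19 to 19 + 7 = hour 26.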